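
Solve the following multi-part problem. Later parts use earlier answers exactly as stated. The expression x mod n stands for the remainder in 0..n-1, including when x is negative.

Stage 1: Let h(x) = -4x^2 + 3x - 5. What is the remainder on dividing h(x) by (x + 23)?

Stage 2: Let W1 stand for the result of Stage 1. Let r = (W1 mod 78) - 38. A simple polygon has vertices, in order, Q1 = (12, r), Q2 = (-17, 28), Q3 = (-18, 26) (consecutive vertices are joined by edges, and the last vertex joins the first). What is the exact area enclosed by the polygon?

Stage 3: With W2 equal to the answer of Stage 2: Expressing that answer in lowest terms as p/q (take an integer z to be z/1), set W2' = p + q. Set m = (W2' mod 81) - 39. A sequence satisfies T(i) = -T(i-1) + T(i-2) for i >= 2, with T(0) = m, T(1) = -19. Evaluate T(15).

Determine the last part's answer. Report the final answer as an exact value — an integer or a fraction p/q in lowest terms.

-7066

Stage 1: remainder = value at the root: -4*(-23)^2 + 3*(-23)^1 - 5 = (-2116) + (-69) + (-5) = -2190; answer -2190
Stage 2: W1 = -2190; r = 34; cross terms: (12*28 - -17*34)=914, (-17*26 - -18*28)=62, (-18*34 - 12*26)=-924; twice the area = |52| = 52; area = 26; answer 26
Stage 3: W2 = 26; threaded value p + q = 27; m = -12; T(2) = -1*(-19) + 1*(-12) = 7; iterating: T(2)=7, T(3)=-26, T(4)=33, T(5)=-59, T(6)=92, T(7)=-151, T(8)=243, T(9)=-394, T(10)=637, T(11)=-1031, T(12)=1668, T(13)=-2699, T(14)=4367, T(15)=-7066; answer -7066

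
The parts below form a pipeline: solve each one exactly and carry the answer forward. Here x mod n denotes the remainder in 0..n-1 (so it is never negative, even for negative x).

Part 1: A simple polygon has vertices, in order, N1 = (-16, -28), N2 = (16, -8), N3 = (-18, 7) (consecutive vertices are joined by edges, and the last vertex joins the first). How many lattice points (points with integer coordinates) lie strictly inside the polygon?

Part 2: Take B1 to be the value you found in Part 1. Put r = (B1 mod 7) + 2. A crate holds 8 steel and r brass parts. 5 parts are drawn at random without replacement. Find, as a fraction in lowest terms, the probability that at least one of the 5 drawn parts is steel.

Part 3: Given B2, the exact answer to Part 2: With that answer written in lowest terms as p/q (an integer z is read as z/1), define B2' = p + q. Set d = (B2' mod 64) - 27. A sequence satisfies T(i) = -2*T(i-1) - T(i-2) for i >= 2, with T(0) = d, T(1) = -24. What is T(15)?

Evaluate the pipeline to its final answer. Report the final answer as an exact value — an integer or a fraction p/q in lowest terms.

Part 1: cross terms: (-16*-8 - 16*-28)=576, (16*7 - -18*-8)=-32, (-18*-28 - -16*7)=616; twice the area = |1160| = 1160; area = 580; boundary points = 4 + 1 + 1 = 6; strictly interior points = area - boundary/2 + 1 = 578; answer 578
Part 2: B1 = 578; r = 6; total draws C(14,5) = 2002; complement C(6,5) = 6; favorable 2002 - 6 = 1996; P = 998/1001; answer 998/1001
Part 3: B2 = 998/1001; threaded value p + q = 1999; d = -12; T(2) = -2*(-24) - 1*(-12) = 60; iterating: T(2)=60, T(3)=-96, T(4)=132, T(5)=-168, T(6)=204, T(7)=-240, T(8)=276, T(9)=-312, T(10)=348, T(11)=-384, T(12)=420, T(13)=-456, T(14)=492, T(15)=-528; answer -528

-528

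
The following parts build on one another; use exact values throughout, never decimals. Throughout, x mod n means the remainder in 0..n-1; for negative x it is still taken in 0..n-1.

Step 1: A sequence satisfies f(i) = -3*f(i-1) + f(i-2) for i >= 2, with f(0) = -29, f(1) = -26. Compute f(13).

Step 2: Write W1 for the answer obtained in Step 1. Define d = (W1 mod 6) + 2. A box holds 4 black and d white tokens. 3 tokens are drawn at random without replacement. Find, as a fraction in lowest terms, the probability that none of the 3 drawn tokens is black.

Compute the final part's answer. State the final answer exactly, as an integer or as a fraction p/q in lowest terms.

1/6

Step 1: f(2) = -3*(-26) + 1*(-29) = 49; iterating: f(2)=49, f(3)=-173, f(4)=568, f(5)=-1877, f(6)=6199, f(7)=-20474, f(8)=67621, f(9)=-223337, f(10)=737632, f(11)=-2436233, f(12)=8046331, f(13)=-26575226; answer -26575226
Step 2: W1 = -26575226; d = 6; total draws C(10,3) = 120; favorable C(6,3) = 20; P = 1/6; answer 1/6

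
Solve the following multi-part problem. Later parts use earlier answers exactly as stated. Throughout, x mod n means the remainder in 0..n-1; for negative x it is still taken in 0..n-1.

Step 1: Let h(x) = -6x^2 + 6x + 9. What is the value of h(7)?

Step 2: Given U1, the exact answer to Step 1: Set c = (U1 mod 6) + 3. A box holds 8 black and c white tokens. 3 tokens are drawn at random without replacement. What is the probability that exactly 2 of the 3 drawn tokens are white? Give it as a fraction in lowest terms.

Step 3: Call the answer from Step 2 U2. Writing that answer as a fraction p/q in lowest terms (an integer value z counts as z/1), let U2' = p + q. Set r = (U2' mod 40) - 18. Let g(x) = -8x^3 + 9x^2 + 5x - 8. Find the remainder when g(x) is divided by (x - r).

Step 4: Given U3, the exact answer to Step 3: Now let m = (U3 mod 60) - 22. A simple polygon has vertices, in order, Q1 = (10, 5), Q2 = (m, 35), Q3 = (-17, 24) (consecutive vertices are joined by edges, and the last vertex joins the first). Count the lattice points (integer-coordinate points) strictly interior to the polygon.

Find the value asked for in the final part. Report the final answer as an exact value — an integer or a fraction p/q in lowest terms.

Step 1: -6*(7)^2 + 6*(7)^1 + 9 = (-294) + (42) + (9) = -243; answer -243
Step 2: U1 = -243; c = 6; total draws C(14,3) = 364; favorable C(6,2)*C(8,1) = 120; P = 30/91; answer 30/91
Step 3: U2 = 30/91; threaded value p + q = 121; r = -17; remainder = value at the root: -8*(-17)^3 + 9*(-17)^2 + 5*(-17)^1 - 8 = (39304) + (2601) + (-85) + (-8) = 41812; answer 41812
Step 4: U3 = 41812; m = 30; cross terms: (10*35 - 30*5)=200, (30*24 - -17*35)=1315, (-17*5 - 10*24)=-325; twice the area = |1190| = 1190; area = 595; boundary points = 10 + 1 + 1 = 12; strictly interior points = area - boundary/2 + 1 = 590; answer 590

590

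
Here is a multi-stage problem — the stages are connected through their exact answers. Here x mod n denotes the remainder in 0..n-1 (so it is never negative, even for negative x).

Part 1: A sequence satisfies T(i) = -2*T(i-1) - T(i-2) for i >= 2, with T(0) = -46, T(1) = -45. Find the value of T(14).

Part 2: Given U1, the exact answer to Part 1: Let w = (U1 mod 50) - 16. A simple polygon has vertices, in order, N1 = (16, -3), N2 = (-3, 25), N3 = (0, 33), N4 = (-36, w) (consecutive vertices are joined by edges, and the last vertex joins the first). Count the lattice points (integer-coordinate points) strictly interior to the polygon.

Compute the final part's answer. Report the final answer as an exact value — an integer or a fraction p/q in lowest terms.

696

Part 1: T(2) = -2*(-45) - 1*(-46) = 136; iterating: T(2)=136, T(3)=-227, T(4)=318, T(5)=-409, T(6)=500, T(7)=-591, T(8)=682, T(9)=-773, T(10)=864, T(11)=-955, T(12)=1046, T(13)=-1137, T(14)=1228; answer 1228
Part 2: U1 = 1228; w = 12; cross terms: (16*25 - -3*-3)=391, (-3*33 - 0*25)=-99, (0*12 - -36*33)=1188, (-36*-3 - 16*12)=-84; twice the area = |1396| = 1396; area = 698; boundary points = 1 + 1 + 3 + 1 = 6; strictly interior points = area - boundary/2 + 1 = 696; answer 696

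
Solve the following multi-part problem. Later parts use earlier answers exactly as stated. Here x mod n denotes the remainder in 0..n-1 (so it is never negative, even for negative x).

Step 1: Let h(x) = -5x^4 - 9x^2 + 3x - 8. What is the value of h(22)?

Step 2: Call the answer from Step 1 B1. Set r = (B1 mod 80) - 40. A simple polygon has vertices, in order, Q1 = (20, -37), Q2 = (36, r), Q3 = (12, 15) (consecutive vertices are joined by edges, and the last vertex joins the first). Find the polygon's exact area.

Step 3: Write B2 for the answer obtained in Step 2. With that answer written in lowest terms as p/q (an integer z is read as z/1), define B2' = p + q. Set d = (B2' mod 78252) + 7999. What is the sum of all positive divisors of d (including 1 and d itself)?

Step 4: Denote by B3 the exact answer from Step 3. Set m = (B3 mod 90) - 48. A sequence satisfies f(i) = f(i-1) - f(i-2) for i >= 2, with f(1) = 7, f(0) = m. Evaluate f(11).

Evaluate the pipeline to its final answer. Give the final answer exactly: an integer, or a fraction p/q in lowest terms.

-49

Step 1: -5*(22)^4 - 9*(22)^2 + 3*(22)^1 - 8 = (-1171280) + (-4356) + (66) + (-8) = -1175578; answer -1175578
Step 2: B1 = -1175578; r = -18; cross terms: (20*-18 - 36*-37)=972, (36*15 - 12*-18)=756, (12*-37 - 20*15)=-744; twice the area = |984| = 984; area = 492; answer 492
Step 3: B2 = 492; threaded value p + q = 493; d = 8492; 8492 = 2^2 * 11 * 193; sigma = (1 + 2 + 4) * (1 + 11) * (1 + 193) = 7 * 12 * 194 = 16296; answer 16296
Step 4: B3 = 16296; m = -42; f(2) = 1*(7) - 1*(-42) = 49; iterating: f(2)=49, f(3)=42, f(4)=-7, f(5)=-49, f(6)=-42, f(7)=7, f(8)=49, f(9)=42, f(10)=-7, f(11)=-49; answer -49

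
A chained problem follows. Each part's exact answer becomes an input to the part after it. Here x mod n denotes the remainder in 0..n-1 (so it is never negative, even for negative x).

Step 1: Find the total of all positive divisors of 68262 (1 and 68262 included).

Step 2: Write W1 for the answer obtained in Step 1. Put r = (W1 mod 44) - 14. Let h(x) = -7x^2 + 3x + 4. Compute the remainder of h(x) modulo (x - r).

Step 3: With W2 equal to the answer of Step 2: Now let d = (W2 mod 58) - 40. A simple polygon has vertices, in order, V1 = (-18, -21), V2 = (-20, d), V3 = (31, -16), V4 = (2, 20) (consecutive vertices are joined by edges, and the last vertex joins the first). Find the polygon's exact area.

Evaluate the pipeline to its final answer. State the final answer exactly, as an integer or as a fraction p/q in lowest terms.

Step 1: 68262 = 2 * 3 * 31 * 367; sigma = (1 + 2) * (1 + 3) * (1 + 31) * (1 + 367) = 3 * 4 * 32 * 368 = 141312; answer 141312
Step 2: W1 = 141312; r = 14; remainder = value at the root: -7*(14)^2 + 3*(14)^1 + 4 = (-1372) + (42) + (4) = -1326; answer -1326
Step 3: W2 = -1326; d = -32; cross terms: (-18*-32 - -20*-21)=156, (-20*-16 - 31*-32)=1312, (31*20 - 2*-16)=652, (2*-21 - -18*20)=318; twice the area = |2438| = 2438; area = 1219; answer 1219

1219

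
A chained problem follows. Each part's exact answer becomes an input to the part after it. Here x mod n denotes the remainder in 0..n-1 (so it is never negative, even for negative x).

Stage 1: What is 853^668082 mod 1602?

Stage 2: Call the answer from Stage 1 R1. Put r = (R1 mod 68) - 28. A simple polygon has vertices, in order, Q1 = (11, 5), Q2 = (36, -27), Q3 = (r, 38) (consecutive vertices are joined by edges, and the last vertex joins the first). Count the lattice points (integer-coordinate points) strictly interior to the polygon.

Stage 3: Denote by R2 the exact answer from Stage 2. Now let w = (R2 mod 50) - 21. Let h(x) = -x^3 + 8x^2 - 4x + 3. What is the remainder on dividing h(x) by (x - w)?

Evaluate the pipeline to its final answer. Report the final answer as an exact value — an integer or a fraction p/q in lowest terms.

766

Stage 1: squarings mod 1602: 853^1=853, 853^2=301, 853^4=889, 853^8=535, 853^16=1069, 853^32=535, 853^64=1069, 853^128=535, 853^256=1069, 853^512=535, 853^1024=1069, 853^2048=535, 853^4096=1069, 853^8192=535, 853^16384=1069, 853^32768=535, 853^65536=1069, 853^131072=535, 853^262144=1069, 853^524288=535; 853^668082 = 853^2 * 853^16 * 853^32 * 853^128 * 853^256 * 853^4096 * 853^8192 * 853^131072 * 853^524288 = 1369 (mod 1602); answer 1369
Stage 2: R1 = 1369; r = -19; cross terms: (11*-27 - 36*5)=-477, (36*38 - -19*-27)=855, (-19*5 - 11*38)=-513; twice the area = |-135| = 135; area = 135/2; boundary points = 1 + 5 + 3 = 9; strictly interior points = area - boundary/2 + 1 = 64; answer 64
Stage 3: R2 = 64; w = -7; remainder = value at the root: -1*(-7)^3 + 8*(-7)^2 - 4*(-7)^1 + 3 = (343) + (392) + (28) + (3) = 766; answer 766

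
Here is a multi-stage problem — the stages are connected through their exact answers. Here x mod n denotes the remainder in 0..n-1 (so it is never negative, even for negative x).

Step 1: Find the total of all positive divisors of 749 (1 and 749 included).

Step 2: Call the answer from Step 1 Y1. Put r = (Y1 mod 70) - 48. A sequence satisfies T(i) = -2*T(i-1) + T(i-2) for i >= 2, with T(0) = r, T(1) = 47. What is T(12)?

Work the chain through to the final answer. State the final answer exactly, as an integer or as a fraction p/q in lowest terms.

Step 1: 749 = 7 * 107; sigma = (1 + 7) * (1 + 107) = 8 * 108 = 864; answer 864
Step 2: Y1 = 864; r = -24; T(2) = -2*(47) + 1*(-24) = -118; iterating: T(2)=-118, T(3)=283, T(4)=-684, T(5)=1651, T(6)=-3986, T(7)=9623, T(8)=-23232, T(9)=56087, T(10)=-135406, T(11)=326899, T(12)=-789204; answer -789204

-789204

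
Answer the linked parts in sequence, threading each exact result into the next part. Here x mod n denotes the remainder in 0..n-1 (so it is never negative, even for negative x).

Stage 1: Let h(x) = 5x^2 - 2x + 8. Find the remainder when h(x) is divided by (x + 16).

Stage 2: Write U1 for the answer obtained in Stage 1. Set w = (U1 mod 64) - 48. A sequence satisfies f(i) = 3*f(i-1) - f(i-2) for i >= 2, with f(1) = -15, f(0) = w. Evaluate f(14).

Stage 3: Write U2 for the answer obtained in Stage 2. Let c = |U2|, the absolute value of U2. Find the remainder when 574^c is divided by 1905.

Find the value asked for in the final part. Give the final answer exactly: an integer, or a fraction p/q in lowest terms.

1534

Stage 1: remainder = value at the root: 5*(-16)^2 - 2*(-16)^1 + 8 = (1280) + (32) + (8) = 1320; answer 1320
Stage 2: U1 = 1320; w = -8; f(2) = 3*(-15) - 1*(-8) = -37; iterating: f(2)=-37, f(3)=-96, f(4)=-251, f(5)=-657, f(6)=-1720, f(7)=-4503, f(8)=-11789, f(9)=-30864, f(10)=-80803, f(11)=-211545, f(12)=-553832, f(13)=-1449951, f(14)=-3796021; answer -3796021
Stage 3: U2 = -3796021; c = 3796021; squarings mod 1905: 574^1=574, 574^2=1816, 574^4=301, 574^8=1066, 574^16=976, 574^32=76, 574^64=61, 574^128=1816, 574^256=301, 574^512=1066, 574^1024=976, 574^2048=76, 574^4096=61, 574^8192=1816, 574^16384=301, 574^32768=1066, 574^65536=976, 574^131072=76, 574^262144=61, 574^524288=1816, 574^1048576=301, 574^2097152=1066; 574^3796021 = 574^1 * 574^4 * 574^16 * 574^32 * 574^1024 * 574^2048 * 574^8192 * 574^16384 * 574^32768 * 574^65536 * 574^524288 * 574^1048576 * 574^2097152 = 1534 (mod 1905); answer 1534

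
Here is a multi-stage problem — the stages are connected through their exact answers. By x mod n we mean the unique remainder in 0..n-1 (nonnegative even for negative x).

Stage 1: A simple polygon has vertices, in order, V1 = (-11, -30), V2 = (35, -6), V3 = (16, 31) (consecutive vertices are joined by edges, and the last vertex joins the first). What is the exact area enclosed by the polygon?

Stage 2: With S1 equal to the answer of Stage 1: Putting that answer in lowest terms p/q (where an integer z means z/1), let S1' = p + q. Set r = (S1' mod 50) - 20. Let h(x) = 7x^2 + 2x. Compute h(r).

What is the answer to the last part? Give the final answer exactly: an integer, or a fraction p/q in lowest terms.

720

Stage 1: cross terms: (-11*-6 - 35*-30)=1116, (35*31 - 16*-6)=1181, (16*-30 - -11*31)=-139; twice the area = |2158| = 2158; area = 1079; answer 1079
Stage 2: S1 = 1079; threaded value p + q = 1080; r = 10; 7*(10)^2 + 2*(10)^1 = (700) + (20) = 720; answer 720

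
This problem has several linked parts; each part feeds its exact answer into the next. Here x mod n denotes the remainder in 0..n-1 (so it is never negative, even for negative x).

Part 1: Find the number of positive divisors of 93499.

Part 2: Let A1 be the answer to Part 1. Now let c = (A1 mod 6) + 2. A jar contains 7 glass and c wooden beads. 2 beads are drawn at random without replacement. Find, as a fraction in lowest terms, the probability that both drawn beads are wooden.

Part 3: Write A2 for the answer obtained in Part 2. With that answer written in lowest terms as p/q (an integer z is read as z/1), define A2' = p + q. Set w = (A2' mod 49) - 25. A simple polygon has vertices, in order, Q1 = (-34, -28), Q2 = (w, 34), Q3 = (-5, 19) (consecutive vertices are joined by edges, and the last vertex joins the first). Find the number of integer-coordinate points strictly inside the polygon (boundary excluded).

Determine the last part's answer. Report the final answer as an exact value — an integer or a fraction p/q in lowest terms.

Part 1: 93499 = 7 * 19^2 * 37; number of divisors = (1+1) * (2+1) * (1+1) = 12; answer 12
Part 2: A1 = 12; c = 2; total draws C(9,2) = 36; favorable C(2,2) = 1; P = 1/36; answer 1/36
Part 3: A2 = 1/36; threaded value p + q = 37; w = 12; cross terms: (-34*34 - 12*-28)=-820, (12*19 - -5*34)=398, (-5*-28 - -34*19)=786; twice the area = |364| = 364; area = 182; boundary points = 2 + 1 + 1 = 4; strictly interior points = area - boundary/2 + 1 = 181; answer 181

181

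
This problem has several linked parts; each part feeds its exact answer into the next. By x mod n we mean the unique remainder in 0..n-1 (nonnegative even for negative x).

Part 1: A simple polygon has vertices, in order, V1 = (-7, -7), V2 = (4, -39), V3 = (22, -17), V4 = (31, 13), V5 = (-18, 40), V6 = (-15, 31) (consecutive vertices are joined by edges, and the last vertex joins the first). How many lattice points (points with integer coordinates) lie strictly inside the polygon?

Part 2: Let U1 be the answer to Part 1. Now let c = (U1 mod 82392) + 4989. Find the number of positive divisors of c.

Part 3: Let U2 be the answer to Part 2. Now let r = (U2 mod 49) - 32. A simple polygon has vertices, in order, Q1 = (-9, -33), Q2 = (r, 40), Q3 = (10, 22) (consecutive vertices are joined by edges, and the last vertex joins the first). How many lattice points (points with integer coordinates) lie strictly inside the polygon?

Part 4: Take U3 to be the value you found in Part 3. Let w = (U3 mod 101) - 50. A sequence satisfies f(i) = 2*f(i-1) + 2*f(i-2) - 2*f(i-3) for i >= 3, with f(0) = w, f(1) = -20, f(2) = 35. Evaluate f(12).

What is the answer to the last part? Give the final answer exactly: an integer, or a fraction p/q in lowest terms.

Part 1: cross terms: (-7*-39 - 4*-7)=301, (4*-17 - 22*-39)=790, (22*13 - 31*-17)=813, (31*40 - -18*13)=1474, (-18*31 - -15*40)=42, (-15*-7 - -7*31)=322; twice the area = |3742| = 3742; area = 1871; boundary points = 1 + 2 + 3 + 1 + 3 + 2 = 12; strictly interior points = area - boundary/2 + 1 = 1866; answer 1866
Part 2: U1 = 1866; c = 6855; 6855 = 3 * 5 * 457; number of divisors = (1+1) * (1+1) * (1+1) = 8; answer 8
Part 3: U2 = 8; r = -24; cross terms: (-9*40 - -24*-33)=-1152, (-24*22 - 10*40)=-928, (10*-33 - -9*22)=-132; twice the area = |-2212| = 2212; area = 1106; boundary points = 1 + 2 + 1 = 4; strictly interior points = area - boundary/2 + 1 = 1105; answer 1105
Part 4: U3 = 1105; w = 45; f(3) = 2*(35) + 2*(-20) - 2*(45) = -60; iterating: f(3)=-60, f(4)=-10, f(5)=-210, f(6)=-320, f(7)=-1040, f(8)=-2300, f(9)=-6040, f(10)=-14600, f(11)=-36680, f(12)=-90480; answer -90480

-90480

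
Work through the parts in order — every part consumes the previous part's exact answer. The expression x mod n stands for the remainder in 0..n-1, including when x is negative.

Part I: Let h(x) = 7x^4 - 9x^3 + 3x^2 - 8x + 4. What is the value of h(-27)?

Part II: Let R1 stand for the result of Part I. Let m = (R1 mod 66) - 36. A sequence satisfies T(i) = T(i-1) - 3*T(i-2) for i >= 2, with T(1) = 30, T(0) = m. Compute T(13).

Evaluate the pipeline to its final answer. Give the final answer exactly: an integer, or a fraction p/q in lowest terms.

-15570

Part I: 7*(-27)^4 - 9*(-27)^3 + 3*(-27)^2 - 8*(-27)^1 + 4 = (3720087) + (177147) + (2187) + (216) + (4) = 3899641; answer 3899641
Part II: R1 = 3899641; m = -5; T(2) = 1*(30) - 3*(-5) = 45; iterating: T(2)=45, T(3)=-45, T(4)=-180, T(5)=-45, T(6)=495, T(7)=630, T(8)=-855, T(9)=-2745, T(10)=-180, T(11)=8055, T(12)=8595, T(13)=-15570; answer -15570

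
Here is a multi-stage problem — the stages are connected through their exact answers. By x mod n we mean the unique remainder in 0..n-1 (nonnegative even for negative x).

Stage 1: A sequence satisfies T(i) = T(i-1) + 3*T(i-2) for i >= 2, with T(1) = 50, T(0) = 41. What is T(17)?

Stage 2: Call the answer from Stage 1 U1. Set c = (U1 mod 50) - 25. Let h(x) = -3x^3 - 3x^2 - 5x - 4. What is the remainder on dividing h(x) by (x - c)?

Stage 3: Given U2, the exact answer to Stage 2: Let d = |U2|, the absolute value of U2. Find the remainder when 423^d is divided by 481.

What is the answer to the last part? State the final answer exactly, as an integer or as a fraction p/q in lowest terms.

Stage 1: T(2) = 1*(50) + 3*(41) = 173; iterating: T(2)=173, T(3)=323, T(4)=842, T(5)=1811, T(6)=4337, T(7)=9770, T(8)=22781, T(9)=52091, T(10)=120434, T(11)=276707, T(12)=638009, T(13)=1468130, T(14)=3382157, T(15)=7786547, T(16)=17933018, T(17)=41292659; answer 41292659
Stage 2: U1 = 41292659; c = -16; remainder = value at the root: -3*(-16)^3 - 3*(-16)^2 - 5*(-16)^1 - 4 = (12288) + (-768) + (80) + (-4) = 11596; answer 11596
Stage 3: U2 = 11596; d = 11596; squarings mod 481: 423^1=423, 423^2=478, 423^4=9, 423^8=81, 423^16=308, 423^32=107, 423^64=386, 423^128=367, 423^256=9, 423^512=81, 423^1024=308, 423^2048=107, 423^4096=386, 423^8192=367; 423^11596 = 423^4 * 423^8 * 423^64 * 423^256 * 423^1024 * 423^2048 * 423^8192 = 9 (mod 481); answer 9

9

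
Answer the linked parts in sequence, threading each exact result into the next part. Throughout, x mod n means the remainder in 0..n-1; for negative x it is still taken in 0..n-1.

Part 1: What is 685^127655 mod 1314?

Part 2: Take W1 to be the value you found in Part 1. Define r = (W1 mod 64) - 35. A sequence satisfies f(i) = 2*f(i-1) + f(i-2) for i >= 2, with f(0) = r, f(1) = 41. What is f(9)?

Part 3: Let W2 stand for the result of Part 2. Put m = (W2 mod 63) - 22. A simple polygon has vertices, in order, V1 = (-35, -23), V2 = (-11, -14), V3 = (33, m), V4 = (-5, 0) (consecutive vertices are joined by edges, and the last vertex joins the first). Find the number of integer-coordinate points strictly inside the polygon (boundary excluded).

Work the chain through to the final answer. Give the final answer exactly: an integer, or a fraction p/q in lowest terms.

Part 1: squarings mod 1314: 685^1=685, 685^2=127, 685^4=361, 685^8=235, 685^16=37, 685^32=55, 685^64=397, 685^128=1243, 685^256=1099, 685^512=235, 685^1024=37, 685^2048=55, 685^4096=397, 685^8192=1243, 685^16384=1099, 685^32768=235, 685^65536=37; 685^127655 = 685^1 * 685^2 * 685^4 * 685^32 * 685^128 * 685^512 * 685^4096 * 685^8192 * 685^16384 * 685^32768 * 685^65536 = 1009 (mod 1314); answer 1009
Part 2: W1 = 1009; r = 14; f(2) = 2*(41) + 1*(14) = 96; iterating: f(2)=96, f(3)=233, f(4)=562, f(5)=1357, f(6)=3276, f(7)=7909, f(8)=19094, f(9)=46097; answer 46097
Part 3: W2 = 46097; m = 22; cross terms: (-35*-14 - -11*-23)=237, (-11*22 - 33*-14)=220, (33*0 - -5*22)=110, (-5*-23 - -35*0)=115; twice the area = |682| = 682; area = 341; boundary points = 3 + 4 + 2 + 1 = 10; strictly interior points = area - boundary/2 + 1 = 337; answer 337

337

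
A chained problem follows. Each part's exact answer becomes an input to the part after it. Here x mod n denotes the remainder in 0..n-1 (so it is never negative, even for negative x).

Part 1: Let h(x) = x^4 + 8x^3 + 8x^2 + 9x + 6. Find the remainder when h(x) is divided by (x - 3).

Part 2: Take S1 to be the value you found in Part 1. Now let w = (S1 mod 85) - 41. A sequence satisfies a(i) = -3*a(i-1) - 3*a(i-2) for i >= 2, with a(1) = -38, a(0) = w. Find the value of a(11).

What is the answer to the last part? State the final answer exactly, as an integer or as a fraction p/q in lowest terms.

-6075

Part 1: remainder = value at the root: 1*(3)^4 + 8*(3)^3 + 8*(3)^2 + 9*(3)^1 + 6 = (81) + (216) + (72) + (27) + (6) = 402; answer 402
Part 2: S1 = 402; w = 21; a(2) = -3*(-38) - 3*(21) = 51; iterating: a(2)=51, a(3)=-39, a(4)=-36, a(5)=225, a(6)=-567, a(7)=1026, a(8)=-1377, a(9)=1053, a(10)=972, a(11)=-6075; answer -6075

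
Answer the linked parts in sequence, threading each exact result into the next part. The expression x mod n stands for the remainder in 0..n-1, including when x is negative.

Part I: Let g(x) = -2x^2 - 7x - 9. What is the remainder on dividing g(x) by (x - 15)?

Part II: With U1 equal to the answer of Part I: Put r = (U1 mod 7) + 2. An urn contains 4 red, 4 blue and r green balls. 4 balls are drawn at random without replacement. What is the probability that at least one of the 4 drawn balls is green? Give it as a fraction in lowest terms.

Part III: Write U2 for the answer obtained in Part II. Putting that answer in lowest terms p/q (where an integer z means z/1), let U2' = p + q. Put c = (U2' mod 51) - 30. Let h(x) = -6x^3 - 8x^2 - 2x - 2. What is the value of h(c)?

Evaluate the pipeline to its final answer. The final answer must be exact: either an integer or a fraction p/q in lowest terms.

11854

Part I: remainder = value at the root: -2*(15)^2 - 7*(15)^1 - 9 = (-450) + (-105) + (-9) = -564; answer -564
Part II: U1 = -564; r = 5; total draws C(13,4) = 715; complement C(8,4) = 70; favorable 715 - 70 = 645; P = 129/143; answer 129/143
Part III: U2 = 129/143; threaded value p + q = 272; c = -13; -6*(-13)^3 - 8*(-13)^2 - 2*(-13)^1 - 2 = (13182) + (-1352) + (26) + (-2) = 11854; answer 11854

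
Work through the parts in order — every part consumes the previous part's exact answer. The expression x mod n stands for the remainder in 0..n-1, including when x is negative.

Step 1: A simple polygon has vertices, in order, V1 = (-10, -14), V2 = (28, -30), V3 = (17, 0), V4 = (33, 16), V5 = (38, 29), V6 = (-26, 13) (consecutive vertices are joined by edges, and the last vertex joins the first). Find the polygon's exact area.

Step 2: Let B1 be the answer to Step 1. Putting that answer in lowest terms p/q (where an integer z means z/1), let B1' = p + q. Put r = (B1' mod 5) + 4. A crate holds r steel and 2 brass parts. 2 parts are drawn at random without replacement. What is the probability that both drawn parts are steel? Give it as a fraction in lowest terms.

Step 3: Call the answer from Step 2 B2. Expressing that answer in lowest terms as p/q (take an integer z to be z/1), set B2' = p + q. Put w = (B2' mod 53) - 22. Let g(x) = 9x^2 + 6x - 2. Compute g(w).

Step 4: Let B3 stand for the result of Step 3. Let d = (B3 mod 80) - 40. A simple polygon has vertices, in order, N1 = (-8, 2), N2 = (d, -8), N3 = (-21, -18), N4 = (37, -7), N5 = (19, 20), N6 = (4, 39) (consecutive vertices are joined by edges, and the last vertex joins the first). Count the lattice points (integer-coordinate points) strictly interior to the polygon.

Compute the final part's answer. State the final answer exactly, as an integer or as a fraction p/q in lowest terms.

Step 1: cross terms: (-10*-30 - 28*-14)=692, (28*0 - 17*-30)=510, (17*16 - 33*0)=272, (33*29 - 38*16)=349, (38*13 - -26*29)=1248, (-26*-14 - -10*13)=494; twice the area = |3565| = 3565; area = 3565/2; answer 3565/2
Step 2: B1 = 3565/2; threaded value p + q = 3567; r = 6; total draws C(8,2) = 28; favorable C(6,2) = 15; P = 15/28; answer 15/28
Step 3: B2 = 15/28; threaded value p + q = 43; w = 21; 9*(21)^2 + 6*(21)^1 - 2 = (3969) + (126) + (-2) = 4093; answer 4093
Step 4: B3 = 4093; d = -27; cross terms: (-8*-8 - -27*2)=118, (-27*-18 - -21*-8)=318, (-21*-7 - 37*-18)=813, (37*20 - 19*-7)=873, (19*39 - 4*20)=661, (4*2 - -8*39)=320; twice the area = |3103| = 3103; area = 3103/2; boundary points = 1 + 2 + 1 + 9 + 1 + 1 = 15; strictly interior points = area - boundary/2 + 1 = 1545; answer 1545

1545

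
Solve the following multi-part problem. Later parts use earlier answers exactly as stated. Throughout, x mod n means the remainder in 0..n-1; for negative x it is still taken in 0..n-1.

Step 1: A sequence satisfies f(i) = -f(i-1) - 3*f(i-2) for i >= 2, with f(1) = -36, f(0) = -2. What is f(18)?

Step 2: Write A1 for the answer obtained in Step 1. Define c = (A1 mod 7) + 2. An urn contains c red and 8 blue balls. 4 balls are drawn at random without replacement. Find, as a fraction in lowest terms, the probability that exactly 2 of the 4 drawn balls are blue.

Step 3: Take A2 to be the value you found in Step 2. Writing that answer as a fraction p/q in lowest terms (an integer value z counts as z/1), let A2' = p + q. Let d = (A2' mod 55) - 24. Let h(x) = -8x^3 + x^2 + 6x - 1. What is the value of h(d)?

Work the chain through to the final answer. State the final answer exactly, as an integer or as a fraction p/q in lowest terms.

Step 1: f(2) = -1*(-36) - 3*(-2) = 42; iterating: f(2)=42, f(3)=66, f(4)=-192, f(5)=-6, f(6)=582, f(7)=-564, f(8)=-1182, f(9)=2874, f(10)=672, f(11)=-9294, f(12)=7278, f(13)=20604, f(14)=-42438, f(15)=-19374, f(16)=146688, f(17)=-88566, f(18)=-351498; answer -351498
Step 2: A1 = -351498; c = 2; total draws C(10,4) = 210; favorable C(8,2)*C(2,2) = 28; P = 2/15; answer 2/15
Step 3: A2 = 2/15; threaded value p + q = 17; d = -7; -8*(-7)^3 + 1*(-7)^2 + 6*(-7)^1 - 1 = (2744) + (49) + (-42) + (-1) = 2750; answer 2750

2750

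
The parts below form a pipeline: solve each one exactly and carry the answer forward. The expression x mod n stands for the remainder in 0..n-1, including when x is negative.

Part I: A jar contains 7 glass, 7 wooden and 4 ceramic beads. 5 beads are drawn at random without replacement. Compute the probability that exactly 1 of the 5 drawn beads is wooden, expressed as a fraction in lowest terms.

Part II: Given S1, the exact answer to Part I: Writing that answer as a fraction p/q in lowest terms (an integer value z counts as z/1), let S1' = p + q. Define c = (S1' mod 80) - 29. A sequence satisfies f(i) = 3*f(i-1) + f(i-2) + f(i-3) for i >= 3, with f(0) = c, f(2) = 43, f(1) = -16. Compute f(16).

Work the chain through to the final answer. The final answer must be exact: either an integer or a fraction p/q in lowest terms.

Part I: total draws C(18,5) = 8568; favorable C(7,1)*C(11,4) = 2310; P = 55/204; answer 55/204
Part II: S1 = 55/204; threaded value p + q = 259; c = -10; f(3) = 3*(43) + 1*(-16) + 1*(-10) = 103; iterating: f(3)=103, f(4)=336, f(5)=1154, f(6)=3901, f(7)=13193, f(8)=44634, f(9)=150996, f(10)=510815, f(11)=1728075, f(12)=5846036, f(13)=19776998, f(14)=66905105, f(15)=226338349, f(16)=765697150; answer 765697150

765697150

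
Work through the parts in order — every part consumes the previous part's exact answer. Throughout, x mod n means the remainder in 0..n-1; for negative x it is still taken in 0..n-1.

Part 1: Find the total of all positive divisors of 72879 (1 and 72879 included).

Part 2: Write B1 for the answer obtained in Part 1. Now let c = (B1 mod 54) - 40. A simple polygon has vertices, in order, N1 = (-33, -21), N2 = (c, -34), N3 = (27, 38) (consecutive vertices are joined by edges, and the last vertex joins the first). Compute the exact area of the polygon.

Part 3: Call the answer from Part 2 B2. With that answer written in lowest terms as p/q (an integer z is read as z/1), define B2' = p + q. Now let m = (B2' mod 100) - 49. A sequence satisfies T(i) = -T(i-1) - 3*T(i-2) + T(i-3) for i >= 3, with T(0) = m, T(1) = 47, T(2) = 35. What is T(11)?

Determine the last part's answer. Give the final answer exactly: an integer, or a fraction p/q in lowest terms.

16648

Part 1: 72879 = 3 * 17 * 1429; sigma = (1 + 3) * (1 + 17) * (1 + 1429) = 4 * 18 * 1430 = 102960; answer 102960
Part 2: B1 = 102960; c = -4; cross terms: (-33*-34 - -4*-21)=1038, (-4*38 - 27*-34)=766, (27*-21 - -33*38)=687; twice the area = |2491| = 2491; area = 2491/2; answer 2491/2
Part 3: B2 = 2491/2; threaded value p + q = 2493; m = 44; T(3) = -1*(35) - 3*(47) + 1*(44) = -132; iterating: T(3)=-132, T(4)=74, T(5)=357, T(6)=-711, T(7)=-286, T(8)=2776, T(9)=-2629, T(10)=-5985, T(11)=16648; answer 16648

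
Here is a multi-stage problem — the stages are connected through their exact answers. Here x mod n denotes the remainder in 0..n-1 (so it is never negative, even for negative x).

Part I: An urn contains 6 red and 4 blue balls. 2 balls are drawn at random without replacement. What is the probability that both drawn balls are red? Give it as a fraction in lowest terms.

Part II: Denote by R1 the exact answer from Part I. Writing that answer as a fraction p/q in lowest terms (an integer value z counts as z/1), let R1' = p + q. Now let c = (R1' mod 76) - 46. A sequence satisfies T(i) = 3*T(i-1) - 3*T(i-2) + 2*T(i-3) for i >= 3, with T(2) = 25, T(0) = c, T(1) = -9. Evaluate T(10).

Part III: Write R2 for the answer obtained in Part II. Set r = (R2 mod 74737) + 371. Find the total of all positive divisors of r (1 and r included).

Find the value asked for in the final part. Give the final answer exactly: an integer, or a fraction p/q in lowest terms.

100800

Part I: total draws C(10,2) = 45; favorable C(6,2) = 15; P = 1/3; answer 1/3
Part II: R1 = 1/3; threaded value p + q = 4; c = -42; T(3) = 3*(25) - 3*(-9) + 2*(-42) = 18; iterating: T(3)=18, T(4)=-39, T(5)=-121, T(6)=-210, T(7)=-345, T(8)=-647, T(9)=-1326, T(10)=-2727; answer -2727
Part III: R2 = -2727; r = 72381; 72381 = 3 * 23 * 1049; sigma = (1 + 3) * (1 + 23) * (1 + 1049) = 4 * 24 * 1050 = 100800; answer 100800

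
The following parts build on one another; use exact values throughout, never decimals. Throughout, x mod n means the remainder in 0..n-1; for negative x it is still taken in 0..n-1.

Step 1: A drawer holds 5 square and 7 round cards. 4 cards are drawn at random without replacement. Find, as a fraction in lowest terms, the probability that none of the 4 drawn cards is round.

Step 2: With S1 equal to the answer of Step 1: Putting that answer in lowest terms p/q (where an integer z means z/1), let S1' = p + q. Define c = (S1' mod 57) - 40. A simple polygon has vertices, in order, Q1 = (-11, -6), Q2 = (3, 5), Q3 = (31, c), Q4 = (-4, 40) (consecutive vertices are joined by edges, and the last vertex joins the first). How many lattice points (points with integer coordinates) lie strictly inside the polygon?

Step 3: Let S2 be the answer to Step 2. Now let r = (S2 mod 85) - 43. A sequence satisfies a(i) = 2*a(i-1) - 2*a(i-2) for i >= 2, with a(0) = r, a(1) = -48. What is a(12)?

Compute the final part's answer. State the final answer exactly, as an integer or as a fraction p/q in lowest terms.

2752

Step 1: total draws C(12,4) = 495; favorable C(5,4) = 5; P = 1/99; answer 1/99
Step 2: S1 = 1/99; threaded value p + q = 100; c = 3; cross terms: (-11*5 - 3*-6)=-37, (3*3 - 31*5)=-146, (31*40 - -4*3)=1252, (-4*-6 - -11*40)=464; twice the area = |1533| = 1533; area = 1533/2; boundary points = 1 + 2 + 1 + 1 = 5; strictly interior points = area - boundary/2 + 1 = 765; answer 765
Step 3: S2 = 765; r = -43; a(2) = 2*(-48) - 2*(-43) = -10; iterating: a(2)=-10, a(3)=76, a(4)=172, a(5)=192, a(6)=40, a(7)=-304, a(8)=-688, a(9)=-768, a(10)=-160, a(11)=1216, a(12)=2752; answer 2752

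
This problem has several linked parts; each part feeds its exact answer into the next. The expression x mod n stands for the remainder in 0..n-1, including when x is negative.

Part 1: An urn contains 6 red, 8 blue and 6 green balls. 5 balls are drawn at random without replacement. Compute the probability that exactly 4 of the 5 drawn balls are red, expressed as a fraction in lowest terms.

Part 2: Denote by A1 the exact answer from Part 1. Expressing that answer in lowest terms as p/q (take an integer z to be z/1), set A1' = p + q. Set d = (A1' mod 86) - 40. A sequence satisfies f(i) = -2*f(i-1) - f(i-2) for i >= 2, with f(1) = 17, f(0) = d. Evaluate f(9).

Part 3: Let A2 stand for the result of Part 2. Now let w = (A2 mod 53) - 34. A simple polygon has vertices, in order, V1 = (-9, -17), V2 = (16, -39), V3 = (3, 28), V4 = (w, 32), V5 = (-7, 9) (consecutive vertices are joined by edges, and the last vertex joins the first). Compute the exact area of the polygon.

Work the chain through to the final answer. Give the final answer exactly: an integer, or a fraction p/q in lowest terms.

1613/2

Part 1: total draws C(20,5) = 15504; favorable C(6,4)*C(14,1) = 210; P = 35/2584; answer 35/2584
Part 2: A1 = 35/2584; threaded value p + q = 2619; d = -1; f(2) = -2*(17) - 1*(-1) = -33; iterating: f(2)=-33, f(3)=49, f(4)=-65, f(5)=81, f(6)=-97, f(7)=113, f(8)=-129, f(9)=145; answer 145
Part 3: A2 = 145; w = 5; cross terms: (-9*-39 - 16*-17)=623, (16*28 - 3*-39)=565, (3*32 - 5*28)=-44, (5*9 - -7*32)=269, (-7*-17 - -9*9)=200; twice the area = |1613| = 1613; area = 1613/2; answer 1613/2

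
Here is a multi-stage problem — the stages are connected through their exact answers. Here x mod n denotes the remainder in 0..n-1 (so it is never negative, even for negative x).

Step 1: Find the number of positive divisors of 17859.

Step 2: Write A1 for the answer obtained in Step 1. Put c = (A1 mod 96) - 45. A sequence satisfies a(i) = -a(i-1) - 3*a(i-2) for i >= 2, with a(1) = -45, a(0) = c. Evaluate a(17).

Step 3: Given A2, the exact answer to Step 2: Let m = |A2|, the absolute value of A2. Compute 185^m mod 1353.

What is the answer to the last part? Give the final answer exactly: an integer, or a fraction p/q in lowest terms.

1024

Step 1: 17859 = 3 * 5953; number of divisors = (1+1) * (1+1) = 4; answer 4
Step 2: A1 = 4; c = -41; a(2) = -1*(-45) - 3*(-41) = 168; iterating: a(2)=168, a(3)=-33, a(4)=-471, a(5)=570, a(6)=843, a(7)=-2553, a(8)=24, a(9)=7635, a(10)=-7707, a(11)=-15198, a(12)=38319, a(13)=7275, a(14)=-122232, a(15)=100407, a(16)=266289, a(17)=-567510; answer -567510
Step 3: A2 = -567510; m = 567510; squarings mod 1353: 185^1=185, 185^2=400, 185^4=346, 185^8=652, 185^16=262, 185^32=994, 185^64=346, 185^128=652, 185^256=262, 185^512=994, 185^1024=346, 185^2048=652, 185^4096=262, 185^8192=994, 185^16384=346, 185^32768=652, 185^65536=262, 185^131072=994, 185^262144=346, 185^524288=652; 185^567510 = 185^2 * 185^4 * 185^16 * 185^64 * 185^128 * 185^2048 * 185^8192 * 185^32768 * 185^524288 = 1024 (mod 1353); answer 1024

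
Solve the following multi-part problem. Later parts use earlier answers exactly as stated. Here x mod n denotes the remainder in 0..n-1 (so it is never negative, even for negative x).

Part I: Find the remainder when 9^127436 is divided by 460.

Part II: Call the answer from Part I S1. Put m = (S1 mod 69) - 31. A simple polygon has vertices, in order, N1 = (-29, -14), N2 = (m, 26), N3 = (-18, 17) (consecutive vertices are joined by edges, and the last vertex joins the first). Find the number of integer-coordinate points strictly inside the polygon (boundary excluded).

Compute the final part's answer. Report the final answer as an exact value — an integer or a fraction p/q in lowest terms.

240

Part I: squarings mod 460: 9^1=9, 9^2=81, 9^4=121, 9^8=381, 9^16=261, 9^32=41, 9^64=301, 9^128=441, 9^256=361, 9^512=141, 9^1024=101, 9^2048=81, 9^4096=121, 9^8192=381, 9^16384=261, 9^32768=41, 9^65536=301; 9^127436 = 9^4 * 9^8 * 9^64 * 9^128 * 9^256 * 9^4096 * 9^8192 * 9^16384 * 9^32768 * 9^65536 = 101 (mod 460); answer 101
Part II: S1 = 101; m = 1; cross terms: (-29*26 - 1*-14)=-740, (1*17 - -18*26)=485, (-18*-14 - -29*17)=745; twice the area = |490| = 490; area = 245; boundary points = 10 + 1 + 1 = 12; strictly interior points = area - boundary/2 + 1 = 240; answer 240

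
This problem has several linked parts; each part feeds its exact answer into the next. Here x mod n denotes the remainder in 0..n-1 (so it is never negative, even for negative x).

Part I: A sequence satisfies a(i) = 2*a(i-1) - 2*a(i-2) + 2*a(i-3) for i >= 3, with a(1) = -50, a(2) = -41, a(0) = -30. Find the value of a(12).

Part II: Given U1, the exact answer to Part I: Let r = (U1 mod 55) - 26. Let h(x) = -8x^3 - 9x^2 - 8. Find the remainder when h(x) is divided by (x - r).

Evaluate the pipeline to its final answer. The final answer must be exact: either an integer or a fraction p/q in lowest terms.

Part I: a(3) = 2*(-41) - 2*(-50) + 2*(-30) = -42; iterating: a(3)=-42, a(4)=-102, a(5)=-202, a(6)=-284, a(7)=-368, a(8)=-572, a(9)=-976, a(10)=-1544, a(11)=-2280, a(12)=-3424; answer -3424
Part II: U1 = -3424; r = 15; remainder = value at the root: -8*(15)^3 - 9*(15)^2 - 8 = (-27000) + (-2025) + (-8) = -29033; answer -29033

-29033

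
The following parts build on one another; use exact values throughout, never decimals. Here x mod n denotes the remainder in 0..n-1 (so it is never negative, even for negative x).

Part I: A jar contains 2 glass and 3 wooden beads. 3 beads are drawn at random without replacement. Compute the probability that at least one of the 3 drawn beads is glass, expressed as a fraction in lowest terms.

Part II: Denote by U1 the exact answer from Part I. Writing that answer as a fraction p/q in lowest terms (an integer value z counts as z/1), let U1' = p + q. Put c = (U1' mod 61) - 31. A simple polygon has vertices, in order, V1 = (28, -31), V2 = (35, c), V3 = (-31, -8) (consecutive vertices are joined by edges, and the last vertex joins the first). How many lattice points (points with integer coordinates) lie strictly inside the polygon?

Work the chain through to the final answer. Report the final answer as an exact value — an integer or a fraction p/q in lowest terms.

Part I: total draws C(5,3) = 10; complement C(3,3) = 1; favorable 10 - 1 = 9; P = 9/10; answer 9/10
Part II: U1 = 9/10; threaded value p + q = 19; c = -12; cross terms: (28*-12 - 35*-31)=749, (35*-8 - -31*-12)=-652, (-31*-31 - 28*-8)=1185; twice the area = |1282| = 1282; area = 641; boundary points = 1 + 2 + 1 = 4; strictly interior points = area - boundary/2 + 1 = 640; answer 640

640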